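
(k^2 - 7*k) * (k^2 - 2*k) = k^4 - 9*k^3 + 14*k^2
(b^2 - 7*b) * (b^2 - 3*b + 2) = b^4 - 10*b^3 + 23*b^2 - 14*b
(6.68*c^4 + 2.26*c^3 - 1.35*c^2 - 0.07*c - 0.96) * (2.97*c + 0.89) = 19.8396*c^5 + 12.6574*c^4 - 1.9981*c^3 - 1.4094*c^2 - 2.9135*c - 0.8544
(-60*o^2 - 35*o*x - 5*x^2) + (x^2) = -60*o^2 - 35*o*x - 4*x^2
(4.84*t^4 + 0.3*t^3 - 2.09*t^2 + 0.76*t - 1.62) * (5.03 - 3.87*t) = -18.7308*t^5 + 23.1842*t^4 + 9.5973*t^3 - 13.4539*t^2 + 10.0922*t - 8.1486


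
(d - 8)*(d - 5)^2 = d^3 - 18*d^2 + 105*d - 200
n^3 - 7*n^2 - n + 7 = (n - 7)*(n - 1)*(n + 1)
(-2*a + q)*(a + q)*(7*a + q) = -14*a^3 - 9*a^2*q + 6*a*q^2 + q^3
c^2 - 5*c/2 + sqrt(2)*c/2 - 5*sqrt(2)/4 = (c - 5/2)*(c + sqrt(2)/2)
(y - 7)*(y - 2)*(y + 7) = y^3 - 2*y^2 - 49*y + 98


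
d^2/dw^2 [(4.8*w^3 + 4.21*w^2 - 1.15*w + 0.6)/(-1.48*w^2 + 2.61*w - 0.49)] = (-1.4210854715202e-14*w^5 - 2.8421709430404e-14*w^4 - 85.921096*w^3 + 47.265432*w^2 + 1.98732*w - 6.384452)/(3.241792*w^6 - 17.150832*w^5 + 33.465612*w^4 - 29.136213*w^3 + 11.079831*w^2 - 1.879983*w + 0.117649)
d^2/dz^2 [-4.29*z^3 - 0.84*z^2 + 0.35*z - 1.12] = -25.74*z - 1.68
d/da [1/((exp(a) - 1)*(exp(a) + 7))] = 2*(-exp(a) - 3)*exp(a)/(exp(4*a) + 12*exp(3*a) + 22*exp(2*a) - 84*exp(a) + 49)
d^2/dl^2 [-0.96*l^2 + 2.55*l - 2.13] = -1.92000000000000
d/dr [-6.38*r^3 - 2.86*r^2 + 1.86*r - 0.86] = -19.14*r^2 - 5.72*r + 1.86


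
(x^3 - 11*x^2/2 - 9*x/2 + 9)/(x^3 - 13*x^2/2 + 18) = (x - 1)/(x - 2)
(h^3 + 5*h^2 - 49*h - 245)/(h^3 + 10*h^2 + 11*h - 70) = (h - 7)/(h - 2)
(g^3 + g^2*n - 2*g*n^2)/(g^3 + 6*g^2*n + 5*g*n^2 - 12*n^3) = g*(g + 2*n)/(g^2 + 7*g*n + 12*n^2)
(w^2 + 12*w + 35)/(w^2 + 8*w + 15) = (w + 7)/(w + 3)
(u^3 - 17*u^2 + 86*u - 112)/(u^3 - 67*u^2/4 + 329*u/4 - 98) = 4*(u - 2)/(4*u - 7)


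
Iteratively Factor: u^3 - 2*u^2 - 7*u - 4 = (u + 1)*(u^2 - 3*u - 4) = (u - 4)*(u + 1)*(u + 1)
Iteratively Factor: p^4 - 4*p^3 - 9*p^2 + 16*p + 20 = (p - 5)*(p^3 + p^2 - 4*p - 4) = (p - 5)*(p - 2)*(p^2 + 3*p + 2) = (p - 5)*(p - 2)*(p + 1)*(p + 2)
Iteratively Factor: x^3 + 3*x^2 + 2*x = (x + 1)*(x^2 + 2*x) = x*(x + 1)*(x + 2)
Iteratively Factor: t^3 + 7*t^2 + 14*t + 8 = (t + 1)*(t^2 + 6*t + 8) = (t + 1)*(t + 2)*(t + 4)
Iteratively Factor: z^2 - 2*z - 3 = (z + 1)*(z - 3)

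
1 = 1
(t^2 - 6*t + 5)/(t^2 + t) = (t^2 - 6*t + 5)/(t*(t + 1))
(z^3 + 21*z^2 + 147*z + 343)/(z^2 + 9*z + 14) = (z^2 + 14*z + 49)/(z + 2)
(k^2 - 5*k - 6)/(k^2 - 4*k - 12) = (k + 1)/(k + 2)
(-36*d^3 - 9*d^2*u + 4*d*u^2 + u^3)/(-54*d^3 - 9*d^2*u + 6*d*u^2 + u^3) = (4*d + u)/(6*d + u)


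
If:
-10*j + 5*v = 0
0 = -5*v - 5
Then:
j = -1/2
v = -1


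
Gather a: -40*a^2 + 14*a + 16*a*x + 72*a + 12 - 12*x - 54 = -40*a^2 + a*(16*x + 86) - 12*x - 42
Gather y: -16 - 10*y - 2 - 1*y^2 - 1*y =-y^2 - 11*y - 18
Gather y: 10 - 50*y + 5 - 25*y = 15 - 75*y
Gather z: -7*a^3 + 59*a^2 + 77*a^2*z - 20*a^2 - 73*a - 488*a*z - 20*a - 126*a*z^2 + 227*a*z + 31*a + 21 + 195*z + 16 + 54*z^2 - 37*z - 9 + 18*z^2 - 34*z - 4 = -7*a^3 + 39*a^2 - 62*a + z^2*(72 - 126*a) + z*(77*a^2 - 261*a + 124) + 24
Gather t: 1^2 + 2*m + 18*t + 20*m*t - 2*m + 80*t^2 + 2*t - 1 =80*t^2 + t*(20*m + 20)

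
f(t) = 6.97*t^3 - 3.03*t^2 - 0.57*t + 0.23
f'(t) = 20.91*t^2 - 6.06*t - 0.57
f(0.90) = 2.34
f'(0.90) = 10.91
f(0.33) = -0.04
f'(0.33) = -0.29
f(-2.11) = -77.53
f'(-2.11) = 105.31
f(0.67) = 0.58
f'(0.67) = 4.76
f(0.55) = 0.16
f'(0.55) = 2.42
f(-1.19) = -15.13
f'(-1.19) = 36.25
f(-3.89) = -453.68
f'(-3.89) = 339.42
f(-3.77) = -414.16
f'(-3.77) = 319.47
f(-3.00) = -213.52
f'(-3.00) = 205.80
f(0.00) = 0.23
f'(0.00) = -0.57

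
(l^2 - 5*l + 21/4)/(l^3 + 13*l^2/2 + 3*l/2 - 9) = (4*l^2 - 20*l + 21)/(2*(2*l^3 + 13*l^2 + 3*l - 18))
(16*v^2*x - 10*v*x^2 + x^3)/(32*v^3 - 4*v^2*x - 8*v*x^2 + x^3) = x/(2*v + x)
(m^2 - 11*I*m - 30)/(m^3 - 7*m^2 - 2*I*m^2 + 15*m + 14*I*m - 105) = (m - 6*I)/(m^2 + m*(-7 + 3*I) - 21*I)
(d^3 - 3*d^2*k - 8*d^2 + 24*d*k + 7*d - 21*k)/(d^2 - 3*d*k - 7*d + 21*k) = d - 1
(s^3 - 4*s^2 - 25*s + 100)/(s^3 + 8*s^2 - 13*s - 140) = (s - 5)/(s + 7)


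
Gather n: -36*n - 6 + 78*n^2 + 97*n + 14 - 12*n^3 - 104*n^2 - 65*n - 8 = -12*n^3 - 26*n^2 - 4*n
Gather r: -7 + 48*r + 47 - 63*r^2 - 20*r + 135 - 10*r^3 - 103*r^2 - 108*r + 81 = -10*r^3 - 166*r^2 - 80*r + 256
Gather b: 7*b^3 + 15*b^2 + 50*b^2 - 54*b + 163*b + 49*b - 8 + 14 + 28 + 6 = 7*b^3 + 65*b^2 + 158*b + 40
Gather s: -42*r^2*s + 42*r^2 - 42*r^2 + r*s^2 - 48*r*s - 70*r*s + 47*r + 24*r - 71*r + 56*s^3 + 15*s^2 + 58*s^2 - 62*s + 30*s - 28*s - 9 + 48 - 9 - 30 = 56*s^3 + s^2*(r + 73) + s*(-42*r^2 - 118*r - 60)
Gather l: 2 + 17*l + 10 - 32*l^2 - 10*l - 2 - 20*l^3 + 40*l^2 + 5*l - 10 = -20*l^3 + 8*l^2 + 12*l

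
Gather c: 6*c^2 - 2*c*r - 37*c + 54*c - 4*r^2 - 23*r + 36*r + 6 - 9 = 6*c^2 + c*(17 - 2*r) - 4*r^2 + 13*r - 3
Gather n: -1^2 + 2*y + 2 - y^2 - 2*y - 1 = -y^2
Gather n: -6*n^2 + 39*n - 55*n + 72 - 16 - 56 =-6*n^2 - 16*n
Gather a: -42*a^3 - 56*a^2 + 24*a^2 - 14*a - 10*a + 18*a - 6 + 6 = -42*a^3 - 32*a^2 - 6*a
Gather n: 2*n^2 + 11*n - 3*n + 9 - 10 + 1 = 2*n^2 + 8*n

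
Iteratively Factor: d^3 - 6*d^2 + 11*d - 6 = (d - 2)*(d^2 - 4*d + 3) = (d - 3)*(d - 2)*(d - 1)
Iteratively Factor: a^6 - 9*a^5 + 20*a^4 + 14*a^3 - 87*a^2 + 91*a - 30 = (a - 1)*(a^5 - 8*a^4 + 12*a^3 + 26*a^2 - 61*a + 30) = (a - 1)*(a + 2)*(a^4 - 10*a^3 + 32*a^2 - 38*a + 15) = (a - 1)^2*(a + 2)*(a^3 - 9*a^2 + 23*a - 15) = (a - 1)^3*(a + 2)*(a^2 - 8*a + 15) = (a - 3)*(a - 1)^3*(a + 2)*(a - 5)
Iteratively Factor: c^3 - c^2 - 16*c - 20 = (c - 5)*(c^2 + 4*c + 4) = (c - 5)*(c + 2)*(c + 2)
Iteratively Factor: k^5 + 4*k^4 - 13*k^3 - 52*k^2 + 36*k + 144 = (k - 2)*(k^4 + 6*k^3 - k^2 - 54*k - 72) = (k - 2)*(k + 4)*(k^3 + 2*k^2 - 9*k - 18) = (k - 2)*(k + 3)*(k + 4)*(k^2 - k - 6) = (k - 2)*(k + 2)*(k + 3)*(k + 4)*(k - 3)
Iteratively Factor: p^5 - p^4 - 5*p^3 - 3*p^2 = (p)*(p^4 - p^3 - 5*p^2 - 3*p) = p^2*(p^3 - p^2 - 5*p - 3) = p^2*(p + 1)*(p^2 - 2*p - 3) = p^2*(p - 3)*(p + 1)*(p + 1)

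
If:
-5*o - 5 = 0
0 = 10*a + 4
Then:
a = -2/5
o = -1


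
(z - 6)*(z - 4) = z^2 - 10*z + 24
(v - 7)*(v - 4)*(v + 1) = v^3 - 10*v^2 + 17*v + 28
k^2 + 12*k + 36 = (k + 6)^2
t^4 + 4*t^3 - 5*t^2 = t^2*(t - 1)*(t + 5)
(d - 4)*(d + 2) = d^2 - 2*d - 8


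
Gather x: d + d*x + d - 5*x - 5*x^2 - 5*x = 2*d - 5*x^2 + x*(d - 10)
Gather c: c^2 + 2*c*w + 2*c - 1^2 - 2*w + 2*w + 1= c^2 + c*(2*w + 2)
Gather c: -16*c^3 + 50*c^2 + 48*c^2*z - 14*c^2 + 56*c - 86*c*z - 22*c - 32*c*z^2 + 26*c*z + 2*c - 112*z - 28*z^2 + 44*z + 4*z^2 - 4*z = -16*c^3 + c^2*(48*z + 36) + c*(-32*z^2 - 60*z + 36) - 24*z^2 - 72*z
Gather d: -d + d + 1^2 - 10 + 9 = 0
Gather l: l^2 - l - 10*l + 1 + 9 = l^2 - 11*l + 10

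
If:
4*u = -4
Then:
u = -1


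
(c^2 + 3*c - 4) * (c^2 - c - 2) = c^4 + 2*c^3 - 9*c^2 - 2*c + 8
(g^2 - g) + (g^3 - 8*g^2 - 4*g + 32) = g^3 - 7*g^2 - 5*g + 32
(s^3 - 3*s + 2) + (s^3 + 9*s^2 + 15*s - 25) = 2*s^3 + 9*s^2 + 12*s - 23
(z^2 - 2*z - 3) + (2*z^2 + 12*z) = 3*z^2 + 10*z - 3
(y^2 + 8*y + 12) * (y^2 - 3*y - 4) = y^4 + 5*y^3 - 16*y^2 - 68*y - 48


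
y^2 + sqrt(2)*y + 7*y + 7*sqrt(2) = (y + 7)*(y + sqrt(2))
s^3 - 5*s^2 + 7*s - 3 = (s - 3)*(s - 1)^2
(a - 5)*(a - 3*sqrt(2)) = a^2 - 5*a - 3*sqrt(2)*a + 15*sqrt(2)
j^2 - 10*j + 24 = (j - 6)*(j - 4)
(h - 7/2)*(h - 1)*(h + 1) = h^3 - 7*h^2/2 - h + 7/2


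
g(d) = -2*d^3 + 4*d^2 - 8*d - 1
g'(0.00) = -8.00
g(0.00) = -1.00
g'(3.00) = -38.00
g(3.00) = -43.00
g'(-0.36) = -11.66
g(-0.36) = 2.49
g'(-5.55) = -237.22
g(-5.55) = 508.52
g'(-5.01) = -198.68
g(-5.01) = 390.98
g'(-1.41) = -31.21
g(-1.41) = 23.84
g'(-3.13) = -91.82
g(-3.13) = 124.56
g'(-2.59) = -68.97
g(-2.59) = 81.30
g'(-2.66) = -71.73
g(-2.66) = 86.22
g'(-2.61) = -69.75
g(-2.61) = 82.69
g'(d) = -6*d^2 + 8*d - 8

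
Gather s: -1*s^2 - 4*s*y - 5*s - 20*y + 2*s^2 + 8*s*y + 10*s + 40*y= s^2 + s*(4*y + 5) + 20*y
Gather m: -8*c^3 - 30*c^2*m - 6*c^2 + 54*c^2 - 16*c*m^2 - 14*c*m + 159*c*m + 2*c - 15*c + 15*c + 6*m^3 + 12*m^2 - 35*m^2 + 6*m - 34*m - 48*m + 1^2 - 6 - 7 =-8*c^3 + 48*c^2 + 2*c + 6*m^3 + m^2*(-16*c - 23) + m*(-30*c^2 + 145*c - 76) - 12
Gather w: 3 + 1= 4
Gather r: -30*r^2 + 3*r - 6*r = -30*r^2 - 3*r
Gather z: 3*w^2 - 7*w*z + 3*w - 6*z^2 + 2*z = 3*w^2 + 3*w - 6*z^2 + z*(2 - 7*w)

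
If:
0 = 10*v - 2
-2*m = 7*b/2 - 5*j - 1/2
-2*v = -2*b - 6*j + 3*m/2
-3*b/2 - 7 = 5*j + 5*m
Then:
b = 257/778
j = -2603/7780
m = -453/389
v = 1/5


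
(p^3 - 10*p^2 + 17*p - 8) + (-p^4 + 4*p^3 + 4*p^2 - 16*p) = -p^4 + 5*p^3 - 6*p^2 + p - 8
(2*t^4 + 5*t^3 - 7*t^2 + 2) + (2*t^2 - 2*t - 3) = 2*t^4 + 5*t^3 - 5*t^2 - 2*t - 1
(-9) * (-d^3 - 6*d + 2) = 9*d^3 + 54*d - 18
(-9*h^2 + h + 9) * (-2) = 18*h^2 - 2*h - 18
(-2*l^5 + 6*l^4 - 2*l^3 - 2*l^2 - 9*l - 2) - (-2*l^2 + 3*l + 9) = -2*l^5 + 6*l^4 - 2*l^3 - 12*l - 11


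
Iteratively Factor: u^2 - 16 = (u - 4)*(u + 4)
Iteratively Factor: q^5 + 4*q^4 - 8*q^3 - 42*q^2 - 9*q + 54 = (q + 3)*(q^4 + q^3 - 11*q^2 - 9*q + 18) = (q + 3)^2*(q^3 - 2*q^2 - 5*q + 6) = (q - 3)*(q + 3)^2*(q^2 + q - 2) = (q - 3)*(q - 1)*(q + 3)^2*(q + 2)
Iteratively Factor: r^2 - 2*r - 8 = (r - 4)*(r + 2)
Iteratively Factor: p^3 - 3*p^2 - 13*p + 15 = (p - 1)*(p^2 - 2*p - 15) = (p - 5)*(p - 1)*(p + 3)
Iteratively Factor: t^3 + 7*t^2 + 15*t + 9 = (t + 3)*(t^2 + 4*t + 3) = (t + 3)^2*(t + 1)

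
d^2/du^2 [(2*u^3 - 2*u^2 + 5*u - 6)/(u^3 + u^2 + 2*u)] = 2*(-4*u^6 + 3*u^5 - 9*u^4 - 41*u^3 - 54*u^2 - 36*u - 24)/(u^3*(u^6 + 3*u^5 + 9*u^4 + 13*u^3 + 18*u^2 + 12*u + 8))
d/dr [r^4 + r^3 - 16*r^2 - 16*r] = 4*r^3 + 3*r^2 - 32*r - 16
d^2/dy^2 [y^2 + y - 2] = 2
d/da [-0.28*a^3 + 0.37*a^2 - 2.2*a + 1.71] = -0.84*a^2 + 0.74*a - 2.2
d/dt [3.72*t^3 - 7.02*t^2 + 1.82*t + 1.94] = 11.16*t^2 - 14.04*t + 1.82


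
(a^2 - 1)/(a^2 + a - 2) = (a + 1)/(a + 2)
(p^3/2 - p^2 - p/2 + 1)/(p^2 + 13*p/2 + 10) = (p^3 - 2*p^2 - p + 2)/(2*p^2 + 13*p + 20)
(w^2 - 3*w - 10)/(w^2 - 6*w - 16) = (w - 5)/(w - 8)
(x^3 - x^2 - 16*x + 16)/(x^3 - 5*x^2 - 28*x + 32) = (x - 4)/(x - 8)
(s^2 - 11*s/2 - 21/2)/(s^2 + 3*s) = (2*s^2 - 11*s - 21)/(2*s*(s + 3))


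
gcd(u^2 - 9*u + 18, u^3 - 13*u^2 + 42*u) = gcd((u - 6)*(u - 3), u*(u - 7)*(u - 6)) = u - 6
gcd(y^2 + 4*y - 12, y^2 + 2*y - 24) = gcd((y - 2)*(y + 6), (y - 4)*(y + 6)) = y + 6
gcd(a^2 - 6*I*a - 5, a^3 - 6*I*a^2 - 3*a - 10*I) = a - 5*I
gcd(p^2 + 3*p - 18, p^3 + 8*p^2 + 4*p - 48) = p + 6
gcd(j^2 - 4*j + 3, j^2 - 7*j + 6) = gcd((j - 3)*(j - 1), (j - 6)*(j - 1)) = j - 1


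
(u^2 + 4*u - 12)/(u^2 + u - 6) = (u + 6)/(u + 3)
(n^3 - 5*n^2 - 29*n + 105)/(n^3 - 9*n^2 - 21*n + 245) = (n - 3)/(n - 7)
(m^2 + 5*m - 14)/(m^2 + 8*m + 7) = (m - 2)/(m + 1)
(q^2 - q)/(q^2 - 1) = q/(q + 1)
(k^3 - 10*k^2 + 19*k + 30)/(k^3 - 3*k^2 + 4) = (k^2 - 11*k + 30)/(k^2 - 4*k + 4)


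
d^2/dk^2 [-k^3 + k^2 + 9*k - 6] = 2 - 6*k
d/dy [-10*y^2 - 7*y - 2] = -20*y - 7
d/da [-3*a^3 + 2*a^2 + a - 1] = -9*a^2 + 4*a + 1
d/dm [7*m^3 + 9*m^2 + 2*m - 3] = 21*m^2 + 18*m + 2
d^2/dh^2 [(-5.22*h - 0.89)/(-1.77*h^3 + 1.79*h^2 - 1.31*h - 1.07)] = (98.122428*h^5 - 65.7717840000001*h^4 - 35.873016*h^3 - 89.142144*h^2 + 37.352004*h - 8.169856)/(5.545233*h^9 - 16.823673*h^8 + 29.326068*h^7 - 20.581568*h^6 + 1.364118*h^5 + 15.955758*h^4 - 6.726748*h^3 - 0.639432*h^2 + 4.499457*h + 1.225043)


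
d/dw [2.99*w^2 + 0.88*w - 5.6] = 5.98*w + 0.88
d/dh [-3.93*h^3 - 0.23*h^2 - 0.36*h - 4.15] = -11.79*h^2 - 0.46*h - 0.36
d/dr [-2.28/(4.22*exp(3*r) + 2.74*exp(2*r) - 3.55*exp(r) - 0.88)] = (28.8648*exp(2*r) + 12.4944*exp(r) - 8.094)*exp(r)/(4.22*exp(3*r) + 2.74*exp(2*r) - 3.55*exp(r) - 0.88)^2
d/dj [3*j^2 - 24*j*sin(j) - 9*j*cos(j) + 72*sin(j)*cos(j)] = 9*j*sin(j) - 24*j*cos(j) + 6*j - 24*sin(j) - 9*cos(j) + 72*cos(2*j)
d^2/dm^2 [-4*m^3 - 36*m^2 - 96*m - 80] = -24*m - 72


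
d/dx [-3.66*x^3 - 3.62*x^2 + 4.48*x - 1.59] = -10.98*x^2 - 7.24*x + 4.48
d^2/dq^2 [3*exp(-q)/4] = 3*exp(-q)/4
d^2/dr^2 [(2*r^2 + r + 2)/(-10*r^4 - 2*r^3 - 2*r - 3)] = 8*(-150*r^8 - 180*r^7 - 542*r^6 - 93*r^5 + 189*r^4 + 77*r^3 + 93*r^2 + 9*r - 5)/(1000*r^12 + 600*r^11 + 120*r^10 + 608*r^9 + 1140*r^8 + 384*r^7 + 156*r^6 + 384*r^5 + 342*r^4 + 62*r^3 + 36*r^2 + 54*r + 27)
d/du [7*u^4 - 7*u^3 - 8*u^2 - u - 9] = 28*u^3 - 21*u^2 - 16*u - 1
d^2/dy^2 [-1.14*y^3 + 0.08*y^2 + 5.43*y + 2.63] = 0.16 - 6.84*y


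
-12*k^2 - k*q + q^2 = (-4*k + q)*(3*k + q)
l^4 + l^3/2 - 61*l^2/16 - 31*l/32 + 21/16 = (l - 7/4)*(l - 1/2)*(l + 3/4)*(l + 2)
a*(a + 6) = a^2 + 6*a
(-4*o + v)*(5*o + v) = -20*o^2 + o*v + v^2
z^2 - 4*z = z*(z - 4)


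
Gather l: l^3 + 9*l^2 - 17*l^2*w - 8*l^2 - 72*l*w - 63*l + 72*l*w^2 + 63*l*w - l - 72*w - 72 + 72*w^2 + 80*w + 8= l^3 + l^2*(1 - 17*w) + l*(72*w^2 - 9*w - 64) + 72*w^2 + 8*w - 64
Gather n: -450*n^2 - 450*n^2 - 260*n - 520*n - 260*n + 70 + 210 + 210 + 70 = -900*n^2 - 1040*n + 560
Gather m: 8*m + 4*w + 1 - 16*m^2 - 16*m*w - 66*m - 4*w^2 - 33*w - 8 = -16*m^2 + m*(-16*w - 58) - 4*w^2 - 29*w - 7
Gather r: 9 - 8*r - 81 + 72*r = 64*r - 72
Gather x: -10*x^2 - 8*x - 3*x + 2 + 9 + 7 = -10*x^2 - 11*x + 18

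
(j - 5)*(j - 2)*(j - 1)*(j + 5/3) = j^4 - 19*j^3/3 + 11*j^2/3 + 55*j/3 - 50/3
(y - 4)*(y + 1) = y^2 - 3*y - 4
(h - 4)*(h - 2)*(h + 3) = h^3 - 3*h^2 - 10*h + 24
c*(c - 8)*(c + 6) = c^3 - 2*c^2 - 48*c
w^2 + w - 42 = (w - 6)*(w + 7)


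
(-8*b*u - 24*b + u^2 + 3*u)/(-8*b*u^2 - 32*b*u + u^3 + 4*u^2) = (u + 3)/(u*(u + 4))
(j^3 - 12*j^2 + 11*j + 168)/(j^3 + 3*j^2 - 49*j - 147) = (j - 8)/(j + 7)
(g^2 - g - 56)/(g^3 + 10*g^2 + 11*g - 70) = (g - 8)/(g^2 + 3*g - 10)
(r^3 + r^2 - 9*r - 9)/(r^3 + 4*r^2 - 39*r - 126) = (r^2 - 2*r - 3)/(r^2 + r - 42)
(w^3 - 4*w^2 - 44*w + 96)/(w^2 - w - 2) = (w^2 - 2*w - 48)/(w + 1)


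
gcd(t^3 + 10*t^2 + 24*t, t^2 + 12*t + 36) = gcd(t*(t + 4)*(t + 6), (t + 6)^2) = t + 6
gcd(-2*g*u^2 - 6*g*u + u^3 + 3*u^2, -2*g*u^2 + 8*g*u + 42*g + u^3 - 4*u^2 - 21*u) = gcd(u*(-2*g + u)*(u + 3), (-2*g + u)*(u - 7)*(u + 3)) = -2*g*u - 6*g + u^2 + 3*u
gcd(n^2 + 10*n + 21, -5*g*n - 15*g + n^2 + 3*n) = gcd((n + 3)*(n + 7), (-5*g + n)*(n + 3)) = n + 3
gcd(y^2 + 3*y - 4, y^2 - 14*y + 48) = 1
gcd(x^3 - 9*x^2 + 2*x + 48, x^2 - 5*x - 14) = x + 2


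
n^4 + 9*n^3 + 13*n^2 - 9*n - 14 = (n - 1)*(n + 1)*(n + 2)*(n + 7)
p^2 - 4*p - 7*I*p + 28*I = (p - 4)*(p - 7*I)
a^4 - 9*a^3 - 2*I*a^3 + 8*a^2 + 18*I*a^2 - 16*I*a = a*(a - 8)*(a - 1)*(a - 2*I)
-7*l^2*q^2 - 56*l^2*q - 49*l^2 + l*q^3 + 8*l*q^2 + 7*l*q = (-7*l + q)*(q + 7)*(l*q + l)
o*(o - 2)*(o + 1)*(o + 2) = o^4 + o^3 - 4*o^2 - 4*o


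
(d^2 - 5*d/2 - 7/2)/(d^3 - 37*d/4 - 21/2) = 2*(d + 1)/(2*d^2 + 7*d + 6)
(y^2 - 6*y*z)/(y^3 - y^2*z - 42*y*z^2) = (-y + 6*z)/(-y^2 + y*z + 42*z^2)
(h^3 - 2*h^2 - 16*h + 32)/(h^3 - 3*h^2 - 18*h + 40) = (h - 4)/(h - 5)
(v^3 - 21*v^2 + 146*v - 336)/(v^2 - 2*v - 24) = (v^2 - 15*v + 56)/(v + 4)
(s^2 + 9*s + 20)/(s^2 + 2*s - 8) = (s + 5)/(s - 2)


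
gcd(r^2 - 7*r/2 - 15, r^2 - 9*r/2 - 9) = r - 6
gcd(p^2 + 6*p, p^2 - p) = p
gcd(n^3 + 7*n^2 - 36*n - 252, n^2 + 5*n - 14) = n + 7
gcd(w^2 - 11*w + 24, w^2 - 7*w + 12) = w - 3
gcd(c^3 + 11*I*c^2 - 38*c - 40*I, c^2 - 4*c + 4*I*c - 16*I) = c + 4*I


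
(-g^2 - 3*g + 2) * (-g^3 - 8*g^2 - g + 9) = g^5 + 11*g^4 + 23*g^3 - 22*g^2 - 29*g + 18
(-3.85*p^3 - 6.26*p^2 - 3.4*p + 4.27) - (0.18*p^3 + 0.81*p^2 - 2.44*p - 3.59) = -4.03*p^3 - 7.07*p^2 - 0.96*p + 7.86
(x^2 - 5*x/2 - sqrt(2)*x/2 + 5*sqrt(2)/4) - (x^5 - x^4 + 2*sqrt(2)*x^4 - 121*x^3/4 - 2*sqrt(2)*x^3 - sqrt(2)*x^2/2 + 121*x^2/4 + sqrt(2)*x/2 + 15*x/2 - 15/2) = -x^5 - 2*sqrt(2)*x^4 + x^4 + 2*sqrt(2)*x^3 + 121*x^3/4 - 117*x^2/4 + sqrt(2)*x^2/2 - 10*x - sqrt(2)*x + 5*sqrt(2)/4 + 15/2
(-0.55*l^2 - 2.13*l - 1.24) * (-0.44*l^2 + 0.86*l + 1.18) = 0.242*l^4 + 0.4642*l^3 - 1.9352*l^2 - 3.5798*l - 1.4632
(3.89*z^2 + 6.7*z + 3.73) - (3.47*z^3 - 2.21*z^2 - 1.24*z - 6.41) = -3.47*z^3 + 6.1*z^2 + 7.94*z + 10.14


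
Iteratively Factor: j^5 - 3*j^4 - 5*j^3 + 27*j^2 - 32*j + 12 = (j - 1)*(j^4 - 2*j^3 - 7*j^2 + 20*j - 12) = (j - 2)*(j - 1)*(j^3 - 7*j + 6) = (j - 2)^2*(j - 1)*(j^2 + 2*j - 3) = (j - 2)^2*(j - 1)^2*(j + 3)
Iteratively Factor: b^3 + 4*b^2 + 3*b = (b)*(b^2 + 4*b + 3) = b*(b + 1)*(b + 3)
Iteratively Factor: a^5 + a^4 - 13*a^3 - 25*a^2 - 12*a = (a)*(a^4 + a^3 - 13*a^2 - 25*a - 12) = a*(a - 4)*(a^3 + 5*a^2 + 7*a + 3) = a*(a - 4)*(a + 1)*(a^2 + 4*a + 3) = a*(a - 4)*(a + 1)*(a + 3)*(a + 1)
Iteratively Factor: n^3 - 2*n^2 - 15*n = (n - 5)*(n^2 + 3*n) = n*(n - 5)*(n + 3)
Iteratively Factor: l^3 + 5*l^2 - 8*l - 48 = (l - 3)*(l^2 + 8*l + 16) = (l - 3)*(l + 4)*(l + 4)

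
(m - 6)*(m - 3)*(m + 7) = m^3 - 2*m^2 - 45*m + 126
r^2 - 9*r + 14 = (r - 7)*(r - 2)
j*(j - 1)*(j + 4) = j^3 + 3*j^2 - 4*j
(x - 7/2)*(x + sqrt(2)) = x^2 - 7*x/2 + sqrt(2)*x - 7*sqrt(2)/2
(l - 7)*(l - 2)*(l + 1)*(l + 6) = l^4 - 2*l^3 - 43*l^2 + 44*l + 84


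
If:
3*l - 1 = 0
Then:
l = 1/3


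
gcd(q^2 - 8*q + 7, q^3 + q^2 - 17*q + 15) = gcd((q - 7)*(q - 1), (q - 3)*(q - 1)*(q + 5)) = q - 1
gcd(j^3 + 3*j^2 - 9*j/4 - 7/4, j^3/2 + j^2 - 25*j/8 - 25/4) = 1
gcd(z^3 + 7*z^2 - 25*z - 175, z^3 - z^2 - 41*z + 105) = z^2 + 2*z - 35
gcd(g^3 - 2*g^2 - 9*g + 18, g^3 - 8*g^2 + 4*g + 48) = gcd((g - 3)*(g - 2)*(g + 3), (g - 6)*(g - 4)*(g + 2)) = 1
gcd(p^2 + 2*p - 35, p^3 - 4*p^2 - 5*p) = p - 5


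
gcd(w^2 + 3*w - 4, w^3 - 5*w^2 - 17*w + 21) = w - 1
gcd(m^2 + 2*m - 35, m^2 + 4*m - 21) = m + 7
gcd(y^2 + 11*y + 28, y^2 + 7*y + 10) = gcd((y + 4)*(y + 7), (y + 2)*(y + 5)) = 1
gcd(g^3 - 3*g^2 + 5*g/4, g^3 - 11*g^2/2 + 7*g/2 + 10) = g - 5/2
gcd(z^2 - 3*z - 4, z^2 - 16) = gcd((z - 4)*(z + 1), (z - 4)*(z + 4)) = z - 4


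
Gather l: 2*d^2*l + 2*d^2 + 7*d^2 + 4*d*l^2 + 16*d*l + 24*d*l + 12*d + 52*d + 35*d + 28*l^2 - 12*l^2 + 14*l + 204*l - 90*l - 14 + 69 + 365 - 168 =9*d^2 + 99*d + l^2*(4*d + 16) + l*(2*d^2 + 40*d + 128) + 252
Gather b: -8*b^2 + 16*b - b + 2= -8*b^2 + 15*b + 2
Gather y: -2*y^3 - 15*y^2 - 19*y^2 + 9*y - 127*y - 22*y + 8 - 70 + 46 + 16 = -2*y^3 - 34*y^2 - 140*y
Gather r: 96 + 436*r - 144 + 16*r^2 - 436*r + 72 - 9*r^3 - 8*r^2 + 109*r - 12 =-9*r^3 + 8*r^2 + 109*r + 12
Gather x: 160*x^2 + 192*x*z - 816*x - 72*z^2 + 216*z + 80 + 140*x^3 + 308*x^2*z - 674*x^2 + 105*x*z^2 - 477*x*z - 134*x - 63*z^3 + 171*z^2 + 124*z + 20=140*x^3 + x^2*(308*z - 514) + x*(105*z^2 - 285*z - 950) - 63*z^3 + 99*z^2 + 340*z + 100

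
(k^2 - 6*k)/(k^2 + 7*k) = (k - 6)/(k + 7)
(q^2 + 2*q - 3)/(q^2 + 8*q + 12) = (q^2 + 2*q - 3)/(q^2 + 8*q + 12)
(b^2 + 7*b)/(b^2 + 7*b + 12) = b*(b + 7)/(b^2 + 7*b + 12)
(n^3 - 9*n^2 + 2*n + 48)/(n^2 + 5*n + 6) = (n^2 - 11*n + 24)/(n + 3)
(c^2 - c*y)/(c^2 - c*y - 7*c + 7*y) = c/(c - 7)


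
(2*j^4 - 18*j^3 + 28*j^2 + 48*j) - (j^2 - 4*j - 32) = 2*j^4 - 18*j^3 + 27*j^2 + 52*j + 32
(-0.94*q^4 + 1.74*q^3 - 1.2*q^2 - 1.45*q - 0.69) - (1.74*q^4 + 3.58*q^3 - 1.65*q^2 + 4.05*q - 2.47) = -2.68*q^4 - 1.84*q^3 + 0.45*q^2 - 5.5*q + 1.78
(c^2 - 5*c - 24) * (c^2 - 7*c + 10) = c^4 - 12*c^3 + 21*c^2 + 118*c - 240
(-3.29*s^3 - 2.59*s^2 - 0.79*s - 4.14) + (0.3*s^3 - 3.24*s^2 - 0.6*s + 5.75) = -2.99*s^3 - 5.83*s^2 - 1.39*s + 1.61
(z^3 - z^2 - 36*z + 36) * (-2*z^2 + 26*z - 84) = -2*z^5 + 28*z^4 - 38*z^3 - 924*z^2 + 3960*z - 3024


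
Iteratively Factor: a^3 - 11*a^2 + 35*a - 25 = (a - 5)*(a^2 - 6*a + 5) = (a - 5)*(a - 1)*(a - 5)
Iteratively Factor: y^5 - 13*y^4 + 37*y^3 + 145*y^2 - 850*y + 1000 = (y - 2)*(y^4 - 11*y^3 + 15*y^2 + 175*y - 500) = (y - 5)*(y - 2)*(y^3 - 6*y^2 - 15*y + 100) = (y - 5)^2*(y - 2)*(y^2 - y - 20) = (y - 5)^3*(y - 2)*(y + 4)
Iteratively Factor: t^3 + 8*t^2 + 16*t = (t + 4)*(t^2 + 4*t) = (t + 4)^2*(t)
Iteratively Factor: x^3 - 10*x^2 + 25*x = (x)*(x^2 - 10*x + 25) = x*(x - 5)*(x - 5)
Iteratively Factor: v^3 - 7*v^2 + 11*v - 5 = (v - 1)*(v^2 - 6*v + 5) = (v - 1)^2*(v - 5)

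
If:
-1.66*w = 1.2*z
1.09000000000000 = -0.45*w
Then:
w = -2.42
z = 3.35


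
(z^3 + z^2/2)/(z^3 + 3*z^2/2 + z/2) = z/(z + 1)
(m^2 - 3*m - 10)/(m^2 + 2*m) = (m - 5)/m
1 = 1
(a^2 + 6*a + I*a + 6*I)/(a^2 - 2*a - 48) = (a + I)/(a - 8)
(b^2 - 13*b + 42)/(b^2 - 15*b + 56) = (b - 6)/(b - 8)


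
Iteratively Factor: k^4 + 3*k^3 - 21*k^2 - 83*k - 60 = (k + 1)*(k^3 + 2*k^2 - 23*k - 60) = (k + 1)*(k + 3)*(k^2 - k - 20) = (k + 1)*(k + 3)*(k + 4)*(k - 5)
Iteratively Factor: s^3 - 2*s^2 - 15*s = (s)*(s^2 - 2*s - 15) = s*(s - 5)*(s + 3)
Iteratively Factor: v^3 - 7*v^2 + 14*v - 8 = (v - 2)*(v^2 - 5*v + 4) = (v - 4)*(v - 2)*(v - 1)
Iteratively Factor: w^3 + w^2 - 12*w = (w - 3)*(w^2 + 4*w) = w*(w - 3)*(w + 4)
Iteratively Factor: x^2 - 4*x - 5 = (x - 5)*(x + 1)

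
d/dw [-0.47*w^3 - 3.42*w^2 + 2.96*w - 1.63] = -1.41*w^2 - 6.84*w + 2.96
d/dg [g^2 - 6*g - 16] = 2*g - 6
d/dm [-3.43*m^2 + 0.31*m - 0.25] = 0.31 - 6.86*m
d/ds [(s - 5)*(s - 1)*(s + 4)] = 3*s^2 - 4*s - 19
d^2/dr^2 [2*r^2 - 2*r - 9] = 4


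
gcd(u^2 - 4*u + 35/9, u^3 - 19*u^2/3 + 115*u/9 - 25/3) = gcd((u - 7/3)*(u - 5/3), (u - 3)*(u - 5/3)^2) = u - 5/3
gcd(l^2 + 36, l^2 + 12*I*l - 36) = l + 6*I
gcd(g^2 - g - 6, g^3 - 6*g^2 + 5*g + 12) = g - 3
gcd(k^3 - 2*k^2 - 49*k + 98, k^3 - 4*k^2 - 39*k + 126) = k - 7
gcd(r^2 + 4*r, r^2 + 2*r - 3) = 1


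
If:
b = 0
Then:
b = 0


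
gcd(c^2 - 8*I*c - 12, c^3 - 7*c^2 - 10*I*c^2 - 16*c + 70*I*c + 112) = c - 2*I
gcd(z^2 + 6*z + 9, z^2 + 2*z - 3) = z + 3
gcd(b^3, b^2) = b^2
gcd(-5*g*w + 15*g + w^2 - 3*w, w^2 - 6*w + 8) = 1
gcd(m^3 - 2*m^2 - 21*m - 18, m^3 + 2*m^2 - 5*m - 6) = m^2 + 4*m + 3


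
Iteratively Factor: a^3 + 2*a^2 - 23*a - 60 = (a - 5)*(a^2 + 7*a + 12) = (a - 5)*(a + 3)*(a + 4)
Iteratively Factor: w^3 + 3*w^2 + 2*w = (w)*(w^2 + 3*w + 2) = w*(w + 1)*(w + 2)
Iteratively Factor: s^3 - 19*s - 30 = (s + 3)*(s^2 - 3*s - 10) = (s + 2)*(s + 3)*(s - 5)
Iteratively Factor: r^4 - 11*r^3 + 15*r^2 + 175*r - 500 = (r - 5)*(r^3 - 6*r^2 - 15*r + 100) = (r - 5)^2*(r^2 - r - 20) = (r - 5)^2*(r + 4)*(r - 5)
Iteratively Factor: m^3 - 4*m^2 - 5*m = (m + 1)*(m^2 - 5*m) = (m - 5)*(m + 1)*(m)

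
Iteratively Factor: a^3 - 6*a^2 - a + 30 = (a - 5)*(a^2 - a - 6) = (a - 5)*(a + 2)*(a - 3)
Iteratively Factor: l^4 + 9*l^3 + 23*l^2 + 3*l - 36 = (l + 4)*(l^3 + 5*l^2 + 3*l - 9) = (l + 3)*(l + 4)*(l^2 + 2*l - 3) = (l - 1)*(l + 3)*(l + 4)*(l + 3)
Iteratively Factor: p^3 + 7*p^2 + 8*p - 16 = (p + 4)*(p^2 + 3*p - 4) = (p + 4)^2*(p - 1)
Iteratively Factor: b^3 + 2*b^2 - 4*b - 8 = (b + 2)*(b^2 - 4) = (b - 2)*(b + 2)*(b + 2)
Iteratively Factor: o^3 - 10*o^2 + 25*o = (o - 5)*(o^2 - 5*o) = (o - 5)^2*(o)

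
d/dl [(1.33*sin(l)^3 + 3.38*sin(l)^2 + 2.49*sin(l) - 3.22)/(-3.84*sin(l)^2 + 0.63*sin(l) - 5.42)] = (-5.1072*sin(l)^4 + 1.6758*sin(l)^3 - 9.9348*sin(l)^2 - 61.3688*sin(l) - 11.4672)*cos(l)/(14.7456*sin(l)^4 - 4.8384*sin(l)^3 + 42.0225*sin(l)^2 - 6.8292*sin(l) + 29.3764)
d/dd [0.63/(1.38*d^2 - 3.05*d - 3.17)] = (1.9215 - 1.7388*d)/(-1.38*d^2 + 3.05*d + 3.17)^2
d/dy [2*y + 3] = 2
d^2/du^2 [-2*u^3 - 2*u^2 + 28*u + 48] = -12*u - 4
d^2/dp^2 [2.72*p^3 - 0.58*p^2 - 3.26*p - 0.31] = 16.32*p - 1.16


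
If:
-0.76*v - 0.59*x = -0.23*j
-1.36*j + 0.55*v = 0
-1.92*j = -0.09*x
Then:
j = 0.00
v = 0.00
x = 0.00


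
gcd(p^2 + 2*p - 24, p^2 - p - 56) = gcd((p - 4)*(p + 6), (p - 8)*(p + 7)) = 1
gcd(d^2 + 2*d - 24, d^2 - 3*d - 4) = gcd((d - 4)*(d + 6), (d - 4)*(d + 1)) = d - 4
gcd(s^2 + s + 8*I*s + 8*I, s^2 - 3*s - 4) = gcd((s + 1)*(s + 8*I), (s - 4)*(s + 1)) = s + 1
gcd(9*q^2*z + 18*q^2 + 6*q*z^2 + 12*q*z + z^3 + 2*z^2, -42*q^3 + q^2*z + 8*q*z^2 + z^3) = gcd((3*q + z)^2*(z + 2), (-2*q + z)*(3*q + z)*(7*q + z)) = 3*q + z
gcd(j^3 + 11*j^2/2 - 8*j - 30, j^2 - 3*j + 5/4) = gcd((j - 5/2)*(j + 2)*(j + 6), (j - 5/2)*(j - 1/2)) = j - 5/2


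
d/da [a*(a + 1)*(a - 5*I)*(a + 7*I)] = 4*a^3 + a^2*(3 + 6*I) + a*(70 + 4*I) + 35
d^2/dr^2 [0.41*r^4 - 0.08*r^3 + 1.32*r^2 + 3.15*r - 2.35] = 4.92*r^2 - 0.48*r + 2.64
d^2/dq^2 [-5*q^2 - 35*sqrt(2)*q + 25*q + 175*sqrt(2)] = -10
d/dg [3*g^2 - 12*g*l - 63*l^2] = 6*g - 12*l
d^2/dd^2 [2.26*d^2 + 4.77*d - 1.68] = 4.52000000000000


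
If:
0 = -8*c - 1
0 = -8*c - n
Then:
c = -1/8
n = 1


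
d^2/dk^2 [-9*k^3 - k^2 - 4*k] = -54*k - 2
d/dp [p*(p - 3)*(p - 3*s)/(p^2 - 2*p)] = (p^2 - 4*p - 3*s + 6)/(p^2 - 4*p + 4)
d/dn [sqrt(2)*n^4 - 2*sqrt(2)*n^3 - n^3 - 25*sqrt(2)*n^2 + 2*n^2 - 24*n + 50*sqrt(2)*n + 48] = 4*sqrt(2)*n^3 - 6*sqrt(2)*n^2 - 3*n^2 - 50*sqrt(2)*n + 4*n - 24 + 50*sqrt(2)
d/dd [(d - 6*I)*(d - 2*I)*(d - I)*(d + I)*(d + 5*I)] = 5*d^4 - 12*I*d^3 + 87*d^2 - 126*I*d + 28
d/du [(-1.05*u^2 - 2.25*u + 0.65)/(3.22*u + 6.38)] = (-3.381*u^2 - 13.398*u - 16.448)/(10.3684*u^2 + 41.0872*u + 40.7044)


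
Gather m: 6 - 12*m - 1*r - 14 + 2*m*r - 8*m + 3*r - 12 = m*(2*r - 20) + 2*r - 20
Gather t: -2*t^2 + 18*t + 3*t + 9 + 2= -2*t^2 + 21*t + 11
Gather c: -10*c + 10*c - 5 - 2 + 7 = 0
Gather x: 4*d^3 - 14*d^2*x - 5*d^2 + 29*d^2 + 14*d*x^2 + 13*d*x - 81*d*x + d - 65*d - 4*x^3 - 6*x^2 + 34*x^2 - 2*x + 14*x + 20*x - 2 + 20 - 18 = 4*d^3 + 24*d^2 - 64*d - 4*x^3 + x^2*(14*d + 28) + x*(-14*d^2 - 68*d + 32)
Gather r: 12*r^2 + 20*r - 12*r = 12*r^2 + 8*r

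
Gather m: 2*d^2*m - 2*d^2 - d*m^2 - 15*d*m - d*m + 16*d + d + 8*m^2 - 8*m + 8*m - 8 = -2*d^2 + 17*d + m^2*(8 - d) + m*(2*d^2 - 16*d) - 8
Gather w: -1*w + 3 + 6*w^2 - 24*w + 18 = 6*w^2 - 25*w + 21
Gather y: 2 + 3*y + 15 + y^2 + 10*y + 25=y^2 + 13*y + 42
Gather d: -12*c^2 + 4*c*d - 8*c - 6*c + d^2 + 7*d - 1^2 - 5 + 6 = -12*c^2 - 14*c + d^2 + d*(4*c + 7)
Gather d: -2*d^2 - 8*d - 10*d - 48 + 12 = -2*d^2 - 18*d - 36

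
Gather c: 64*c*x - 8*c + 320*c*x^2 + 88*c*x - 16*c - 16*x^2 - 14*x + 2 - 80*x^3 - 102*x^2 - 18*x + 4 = c*(320*x^2 + 152*x - 24) - 80*x^3 - 118*x^2 - 32*x + 6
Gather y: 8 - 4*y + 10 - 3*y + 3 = 21 - 7*y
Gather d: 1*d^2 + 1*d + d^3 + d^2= d^3 + 2*d^2 + d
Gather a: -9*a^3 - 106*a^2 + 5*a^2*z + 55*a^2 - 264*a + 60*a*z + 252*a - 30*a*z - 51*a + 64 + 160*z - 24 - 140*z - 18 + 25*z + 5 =-9*a^3 + a^2*(5*z - 51) + a*(30*z - 63) + 45*z + 27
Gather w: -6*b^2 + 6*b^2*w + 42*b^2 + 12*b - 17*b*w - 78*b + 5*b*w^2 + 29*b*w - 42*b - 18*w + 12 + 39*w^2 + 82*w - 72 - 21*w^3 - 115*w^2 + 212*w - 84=36*b^2 - 108*b - 21*w^3 + w^2*(5*b - 76) + w*(6*b^2 + 12*b + 276) - 144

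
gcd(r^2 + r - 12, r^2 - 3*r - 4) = 1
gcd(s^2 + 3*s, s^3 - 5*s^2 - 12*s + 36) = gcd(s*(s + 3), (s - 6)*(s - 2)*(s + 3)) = s + 3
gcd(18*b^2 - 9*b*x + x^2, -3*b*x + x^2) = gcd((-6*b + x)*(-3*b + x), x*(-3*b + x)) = -3*b + x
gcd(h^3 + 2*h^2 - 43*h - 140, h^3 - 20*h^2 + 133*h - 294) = h - 7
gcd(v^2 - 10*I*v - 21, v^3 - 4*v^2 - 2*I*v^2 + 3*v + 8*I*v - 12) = v - 3*I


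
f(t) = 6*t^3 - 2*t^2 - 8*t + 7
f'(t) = 18*t^2 - 4*t - 8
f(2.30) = 51.02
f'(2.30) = 78.02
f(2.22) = 45.03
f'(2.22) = 71.83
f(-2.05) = -36.70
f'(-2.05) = 75.84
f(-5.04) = -771.63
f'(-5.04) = 469.39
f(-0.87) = 8.50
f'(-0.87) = 9.10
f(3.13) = 146.35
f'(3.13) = 155.82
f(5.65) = 980.13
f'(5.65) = 544.00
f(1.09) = 3.67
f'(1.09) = 9.03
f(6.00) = 1183.00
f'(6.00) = 616.00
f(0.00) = 7.00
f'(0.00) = -8.00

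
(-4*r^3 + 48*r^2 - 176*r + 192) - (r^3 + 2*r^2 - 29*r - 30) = -5*r^3 + 46*r^2 - 147*r + 222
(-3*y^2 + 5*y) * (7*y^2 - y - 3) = -21*y^4 + 38*y^3 + 4*y^2 - 15*y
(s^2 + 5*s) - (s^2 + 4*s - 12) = s + 12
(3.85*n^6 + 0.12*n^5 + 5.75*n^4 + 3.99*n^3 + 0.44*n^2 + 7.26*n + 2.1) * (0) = 0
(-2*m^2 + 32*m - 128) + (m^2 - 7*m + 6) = -m^2 + 25*m - 122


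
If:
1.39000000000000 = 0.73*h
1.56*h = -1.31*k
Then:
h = 1.90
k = -2.27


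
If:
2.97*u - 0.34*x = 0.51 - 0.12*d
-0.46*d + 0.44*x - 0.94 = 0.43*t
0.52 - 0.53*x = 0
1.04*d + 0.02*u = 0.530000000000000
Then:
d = 0.50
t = -1.72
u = 0.26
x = 0.98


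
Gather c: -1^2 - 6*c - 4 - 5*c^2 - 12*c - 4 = -5*c^2 - 18*c - 9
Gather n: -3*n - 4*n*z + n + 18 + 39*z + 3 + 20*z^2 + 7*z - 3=n*(-4*z - 2) + 20*z^2 + 46*z + 18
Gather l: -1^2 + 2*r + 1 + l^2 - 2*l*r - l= l^2 + l*(-2*r - 1) + 2*r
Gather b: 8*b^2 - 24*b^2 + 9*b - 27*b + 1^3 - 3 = -16*b^2 - 18*b - 2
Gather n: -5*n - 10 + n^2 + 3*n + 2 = n^2 - 2*n - 8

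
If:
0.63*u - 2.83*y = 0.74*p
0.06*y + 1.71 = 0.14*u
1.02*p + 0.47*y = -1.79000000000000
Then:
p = -3.62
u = 13.95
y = 4.05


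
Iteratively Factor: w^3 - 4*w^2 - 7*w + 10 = (w - 1)*(w^2 - 3*w - 10) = (w - 5)*(w - 1)*(w + 2)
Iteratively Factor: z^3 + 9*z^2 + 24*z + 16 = (z + 4)*(z^2 + 5*z + 4) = (z + 4)^2*(z + 1)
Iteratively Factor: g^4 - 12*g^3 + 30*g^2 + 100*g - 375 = (g + 3)*(g^3 - 15*g^2 + 75*g - 125) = (g - 5)*(g + 3)*(g^2 - 10*g + 25) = (g - 5)^2*(g + 3)*(g - 5)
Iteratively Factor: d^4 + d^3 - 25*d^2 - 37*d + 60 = (d + 4)*(d^3 - 3*d^2 - 13*d + 15) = (d - 5)*(d + 4)*(d^2 + 2*d - 3) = (d - 5)*(d + 3)*(d + 4)*(d - 1)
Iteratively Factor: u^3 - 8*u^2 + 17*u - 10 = (u - 2)*(u^2 - 6*u + 5) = (u - 5)*(u - 2)*(u - 1)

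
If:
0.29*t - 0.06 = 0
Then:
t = 0.21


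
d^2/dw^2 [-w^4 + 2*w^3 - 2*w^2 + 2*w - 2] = -12*w^2 + 12*w - 4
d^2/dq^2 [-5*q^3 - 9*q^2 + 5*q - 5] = -30*q - 18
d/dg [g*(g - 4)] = 2*g - 4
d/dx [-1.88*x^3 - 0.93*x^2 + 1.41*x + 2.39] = -5.64*x^2 - 1.86*x + 1.41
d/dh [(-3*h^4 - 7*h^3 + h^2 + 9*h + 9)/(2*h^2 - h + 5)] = (-12*h^5 - 5*h^4 - 46*h^3 - 124*h^2 - 26*h + 54)/(4*h^4 - 4*h^3 + 21*h^2 - 10*h + 25)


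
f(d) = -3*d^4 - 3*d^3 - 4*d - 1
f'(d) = -12*d^3 - 9*d^2 - 4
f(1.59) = -38.59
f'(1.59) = -74.99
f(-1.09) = 3.01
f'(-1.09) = 0.85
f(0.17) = -1.70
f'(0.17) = -4.32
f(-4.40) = -852.28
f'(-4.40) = 843.97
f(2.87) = -286.94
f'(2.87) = -361.81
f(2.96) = -320.94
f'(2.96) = -394.07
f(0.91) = -8.96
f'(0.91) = -20.50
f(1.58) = -37.85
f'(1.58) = -73.80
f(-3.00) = -151.00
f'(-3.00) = 239.00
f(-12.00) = -56977.00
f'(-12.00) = 19436.00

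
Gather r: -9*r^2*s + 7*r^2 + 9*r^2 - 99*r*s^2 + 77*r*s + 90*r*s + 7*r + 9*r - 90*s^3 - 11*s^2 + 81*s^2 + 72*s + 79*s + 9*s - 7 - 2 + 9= r^2*(16 - 9*s) + r*(-99*s^2 + 167*s + 16) - 90*s^3 + 70*s^2 + 160*s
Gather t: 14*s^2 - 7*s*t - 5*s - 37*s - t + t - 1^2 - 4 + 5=14*s^2 - 7*s*t - 42*s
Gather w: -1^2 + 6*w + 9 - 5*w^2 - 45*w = -5*w^2 - 39*w + 8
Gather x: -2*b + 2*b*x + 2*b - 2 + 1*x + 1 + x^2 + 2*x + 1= x^2 + x*(2*b + 3)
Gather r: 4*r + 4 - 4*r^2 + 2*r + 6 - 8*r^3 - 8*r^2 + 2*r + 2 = -8*r^3 - 12*r^2 + 8*r + 12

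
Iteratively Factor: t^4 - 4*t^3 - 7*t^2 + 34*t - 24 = (t - 1)*(t^3 - 3*t^2 - 10*t + 24) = (t - 1)*(t + 3)*(t^2 - 6*t + 8) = (t - 2)*(t - 1)*(t + 3)*(t - 4)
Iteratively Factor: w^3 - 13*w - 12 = (w - 4)*(w^2 + 4*w + 3) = (w - 4)*(w + 3)*(w + 1)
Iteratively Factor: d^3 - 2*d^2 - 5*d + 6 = (d + 2)*(d^2 - 4*d + 3) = (d - 1)*(d + 2)*(d - 3)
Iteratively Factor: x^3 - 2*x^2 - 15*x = (x - 5)*(x^2 + 3*x) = x*(x - 5)*(x + 3)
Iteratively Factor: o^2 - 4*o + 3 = (o - 1)*(o - 3)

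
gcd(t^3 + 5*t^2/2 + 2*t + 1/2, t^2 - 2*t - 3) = t + 1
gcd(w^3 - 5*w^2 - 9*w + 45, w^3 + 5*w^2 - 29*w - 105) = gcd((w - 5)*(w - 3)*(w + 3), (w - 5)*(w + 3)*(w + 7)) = w^2 - 2*w - 15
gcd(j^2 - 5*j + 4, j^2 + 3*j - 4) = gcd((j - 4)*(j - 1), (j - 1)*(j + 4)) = j - 1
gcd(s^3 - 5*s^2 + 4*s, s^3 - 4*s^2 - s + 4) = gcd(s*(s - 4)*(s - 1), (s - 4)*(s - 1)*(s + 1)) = s^2 - 5*s + 4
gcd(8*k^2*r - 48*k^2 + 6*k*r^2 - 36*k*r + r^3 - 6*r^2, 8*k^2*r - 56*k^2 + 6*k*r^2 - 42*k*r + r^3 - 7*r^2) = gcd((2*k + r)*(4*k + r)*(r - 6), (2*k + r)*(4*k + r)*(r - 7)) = 8*k^2 + 6*k*r + r^2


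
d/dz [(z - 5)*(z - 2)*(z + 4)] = 3*z^2 - 6*z - 18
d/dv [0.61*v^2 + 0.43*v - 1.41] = 1.22*v + 0.43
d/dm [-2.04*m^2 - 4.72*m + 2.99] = -4.08*m - 4.72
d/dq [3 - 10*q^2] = -20*q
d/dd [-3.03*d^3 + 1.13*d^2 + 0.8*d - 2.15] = -9.09*d^2 + 2.26*d + 0.8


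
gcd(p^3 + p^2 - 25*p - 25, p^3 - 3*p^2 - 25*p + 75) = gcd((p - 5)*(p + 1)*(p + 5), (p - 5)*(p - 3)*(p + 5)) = p^2 - 25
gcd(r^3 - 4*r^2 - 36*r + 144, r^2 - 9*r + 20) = r - 4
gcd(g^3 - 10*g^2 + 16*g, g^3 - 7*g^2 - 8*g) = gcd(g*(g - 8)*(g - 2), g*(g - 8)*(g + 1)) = g^2 - 8*g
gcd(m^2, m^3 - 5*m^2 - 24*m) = m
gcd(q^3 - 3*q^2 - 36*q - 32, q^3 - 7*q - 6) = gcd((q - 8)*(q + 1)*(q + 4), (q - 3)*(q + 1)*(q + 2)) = q + 1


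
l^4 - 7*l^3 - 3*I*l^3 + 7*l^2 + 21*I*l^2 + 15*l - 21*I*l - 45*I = (l - 5)*(l - 3)*(l + 1)*(l - 3*I)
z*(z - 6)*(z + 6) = z^3 - 36*z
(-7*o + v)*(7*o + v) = -49*o^2 + v^2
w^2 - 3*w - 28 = (w - 7)*(w + 4)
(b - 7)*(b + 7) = b^2 - 49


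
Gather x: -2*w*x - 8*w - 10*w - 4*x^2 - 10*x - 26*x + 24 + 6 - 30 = -18*w - 4*x^2 + x*(-2*w - 36)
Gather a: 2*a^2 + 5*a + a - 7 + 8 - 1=2*a^2 + 6*a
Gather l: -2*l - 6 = -2*l - 6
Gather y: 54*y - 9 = 54*y - 9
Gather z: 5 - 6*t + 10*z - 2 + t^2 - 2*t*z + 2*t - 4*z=t^2 - 4*t + z*(6 - 2*t) + 3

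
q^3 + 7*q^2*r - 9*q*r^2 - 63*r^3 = (q - 3*r)*(q + 3*r)*(q + 7*r)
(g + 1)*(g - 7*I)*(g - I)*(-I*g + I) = -I*g^4 - 8*g^3 + 8*I*g^2 + 8*g - 7*I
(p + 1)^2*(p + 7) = p^3 + 9*p^2 + 15*p + 7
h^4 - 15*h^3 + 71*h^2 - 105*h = h*(h - 7)*(h - 5)*(h - 3)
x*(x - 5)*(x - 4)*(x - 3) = x^4 - 12*x^3 + 47*x^2 - 60*x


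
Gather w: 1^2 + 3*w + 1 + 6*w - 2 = 9*w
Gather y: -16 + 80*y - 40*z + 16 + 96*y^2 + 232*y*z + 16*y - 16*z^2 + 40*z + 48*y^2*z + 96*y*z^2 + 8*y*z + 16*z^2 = y^2*(48*z + 96) + y*(96*z^2 + 240*z + 96)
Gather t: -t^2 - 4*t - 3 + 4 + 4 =-t^2 - 4*t + 5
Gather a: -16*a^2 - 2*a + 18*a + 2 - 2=-16*a^2 + 16*a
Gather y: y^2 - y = y^2 - y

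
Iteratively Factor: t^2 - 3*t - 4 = (t - 4)*(t + 1)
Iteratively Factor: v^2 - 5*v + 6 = (v - 2)*(v - 3)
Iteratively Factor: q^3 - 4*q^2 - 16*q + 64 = (q - 4)*(q^2 - 16) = (q - 4)*(q + 4)*(q - 4)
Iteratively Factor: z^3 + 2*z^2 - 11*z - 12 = (z + 1)*(z^2 + z - 12) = (z + 1)*(z + 4)*(z - 3)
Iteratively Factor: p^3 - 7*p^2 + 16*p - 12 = (p - 2)*(p^2 - 5*p + 6) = (p - 3)*(p - 2)*(p - 2)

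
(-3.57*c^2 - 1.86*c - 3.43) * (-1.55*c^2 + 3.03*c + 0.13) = 5.5335*c^4 - 7.9341*c^3 - 0.783399999999999*c^2 - 10.6347*c - 0.4459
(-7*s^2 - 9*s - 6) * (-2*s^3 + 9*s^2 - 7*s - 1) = 14*s^5 - 45*s^4 - 20*s^3 + 16*s^2 + 51*s + 6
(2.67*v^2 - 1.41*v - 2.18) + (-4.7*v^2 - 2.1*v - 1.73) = -2.03*v^2 - 3.51*v - 3.91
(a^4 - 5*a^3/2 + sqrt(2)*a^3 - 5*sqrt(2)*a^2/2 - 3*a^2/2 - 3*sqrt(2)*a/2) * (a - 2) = a^5 - 9*a^4/2 + sqrt(2)*a^4 - 9*sqrt(2)*a^3/2 + 7*a^3/2 + 3*a^2 + 7*sqrt(2)*a^2/2 + 3*sqrt(2)*a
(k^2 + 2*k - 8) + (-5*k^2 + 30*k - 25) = -4*k^2 + 32*k - 33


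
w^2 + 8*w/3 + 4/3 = (w + 2/3)*(w + 2)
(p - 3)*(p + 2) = p^2 - p - 6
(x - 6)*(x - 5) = x^2 - 11*x + 30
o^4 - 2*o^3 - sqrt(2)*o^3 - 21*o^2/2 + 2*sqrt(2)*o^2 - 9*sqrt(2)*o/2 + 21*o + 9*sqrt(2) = (o - 2)*(o - 3*sqrt(2))*(o + sqrt(2)/2)*(o + 3*sqrt(2)/2)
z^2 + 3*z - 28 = (z - 4)*(z + 7)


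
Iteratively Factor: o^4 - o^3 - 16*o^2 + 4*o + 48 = (o + 3)*(o^3 - 4*o^2 - 4*o + 16) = (o - 4)*(o + 3)*(o^2 - 4) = (o - 4)*(o - 2)*(o + 3)*(o + 2)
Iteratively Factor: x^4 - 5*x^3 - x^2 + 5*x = (x + 1)*(x^3 - 6*x^2 + 5*x) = (x - 5)*(x + 1)*(x^2 - x) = x*(x - 5)*(x + 1)*(x - 1)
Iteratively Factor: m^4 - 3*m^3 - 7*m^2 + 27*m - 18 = (m - 3)*(m^3 - 7*m + 6) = (m - 3)*(m - 1)*(m^2 + m - 6) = (m - 3)*(m - 2)*(m - 1)*(m + 3)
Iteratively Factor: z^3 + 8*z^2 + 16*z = (z + 4)*(z^2 + 4*z) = z*(z + 4)*(z + 4)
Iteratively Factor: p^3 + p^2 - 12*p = (p + 4)*(p^2 - 3*p) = (p - 3)*(p + 4)*(p)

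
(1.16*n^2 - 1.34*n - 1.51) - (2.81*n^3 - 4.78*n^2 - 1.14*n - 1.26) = -2.81*n^3 + 5.94*n^2 - 0.2*n - 0.25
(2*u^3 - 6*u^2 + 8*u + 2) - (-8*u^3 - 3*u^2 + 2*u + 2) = 10*u^3 - 3*u^2 + 6*u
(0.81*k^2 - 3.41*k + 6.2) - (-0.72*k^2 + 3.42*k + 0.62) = 1.53*k^2 - 6.83*k + 5.58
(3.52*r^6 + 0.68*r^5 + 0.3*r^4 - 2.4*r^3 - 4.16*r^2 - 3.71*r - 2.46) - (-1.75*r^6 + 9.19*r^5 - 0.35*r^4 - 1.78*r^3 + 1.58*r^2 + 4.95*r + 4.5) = 5.27*r^6 - 8.51*r^5 + 0.65*r^4 - 0.62*r^3 - 5.74*r^2 - 8.66*r - 6.96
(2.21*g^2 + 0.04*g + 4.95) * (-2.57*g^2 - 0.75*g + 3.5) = -5.6797*g^4 - 1.7603*g^3 - 5.0165*g^2 - 3.5725*g + 17.325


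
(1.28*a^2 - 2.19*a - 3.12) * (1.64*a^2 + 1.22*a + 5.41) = 2.0992*a^4 - 2.03*a^3 - 0.863799999999999*a^2 - 15.6543*a - 16.8792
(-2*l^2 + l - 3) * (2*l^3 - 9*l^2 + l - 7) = -4*l^5 + 20*l^4 - 17*l^3 + 42*l^2 - 10*l + 21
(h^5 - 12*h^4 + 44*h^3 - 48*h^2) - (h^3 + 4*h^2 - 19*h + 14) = h^5 - 12*h^4 + 43*h^3 - 52*h^2 + 19*h - 14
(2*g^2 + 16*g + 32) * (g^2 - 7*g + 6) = 2*g^4 + 2*g^3 - 68*g^2 - 128*g + 192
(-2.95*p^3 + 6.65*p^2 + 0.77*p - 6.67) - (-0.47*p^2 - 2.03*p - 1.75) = -2.95*p^3 + 7.12*p^2 + 2.8*p - 4.92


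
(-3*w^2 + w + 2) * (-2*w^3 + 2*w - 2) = 6*w^5 - 2*w^4 - 10*w^3 + 8*w^2 + 2*w - 4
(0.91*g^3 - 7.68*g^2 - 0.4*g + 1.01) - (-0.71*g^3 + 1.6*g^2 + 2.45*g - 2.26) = 1.62*g^3 - 9.28*g^2 - 2.85*g + 3.27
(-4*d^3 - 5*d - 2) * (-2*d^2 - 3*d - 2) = 8*d^5 + 12*d^4 + 18*d^3 + 19*d^2 + 16*d + 4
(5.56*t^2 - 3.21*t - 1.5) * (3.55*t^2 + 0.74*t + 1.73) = 19.738*t^4 - 7.2811*t^3 + 1.9184*t^2 - 6.6633*t - 2.595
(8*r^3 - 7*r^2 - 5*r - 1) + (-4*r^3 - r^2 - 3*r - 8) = 4*r^3 - 8*r^2 - 8*r - 9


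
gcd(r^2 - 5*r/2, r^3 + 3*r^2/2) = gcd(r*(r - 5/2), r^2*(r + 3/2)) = r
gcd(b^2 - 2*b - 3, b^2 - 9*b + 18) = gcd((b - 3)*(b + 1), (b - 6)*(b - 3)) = b - 3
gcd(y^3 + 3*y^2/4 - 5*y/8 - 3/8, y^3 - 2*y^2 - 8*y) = 1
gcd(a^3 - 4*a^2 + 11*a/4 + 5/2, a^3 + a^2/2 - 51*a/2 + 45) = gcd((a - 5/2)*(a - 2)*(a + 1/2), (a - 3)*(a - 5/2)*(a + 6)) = a - 5/2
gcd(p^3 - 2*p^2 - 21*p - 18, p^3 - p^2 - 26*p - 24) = p^2 - 5*p - 6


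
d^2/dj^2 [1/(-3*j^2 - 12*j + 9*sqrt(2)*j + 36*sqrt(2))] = 2*(j^2 - 3*sqrt(2)*j + 4*j - (2*j - 3*sqrt(2) + 4)^2 - 12*sqrt(2))/(3*(j^2 - 3*sqrt(2)*j + 4*j - 12*sqrt(2))^3)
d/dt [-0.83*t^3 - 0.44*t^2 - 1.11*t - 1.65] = -2.49*t^2 - 0.88*t - 1.11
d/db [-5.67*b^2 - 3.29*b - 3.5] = -11.34*b - 3.29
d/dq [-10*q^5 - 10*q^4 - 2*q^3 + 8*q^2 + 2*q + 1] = -50*q^4 - 40*q^3 - 6*q^2 + 16*q + 2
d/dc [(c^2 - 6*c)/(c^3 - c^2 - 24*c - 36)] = (6 - c^2)/(c^4 + 10*c^3 + 37*c^2 + 60*c + 36)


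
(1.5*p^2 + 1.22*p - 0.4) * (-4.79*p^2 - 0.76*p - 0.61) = -7.185*p^4 - 6.9838*p^3 + 0.0738000000000001*p^2 - 0.4402*p + 0.244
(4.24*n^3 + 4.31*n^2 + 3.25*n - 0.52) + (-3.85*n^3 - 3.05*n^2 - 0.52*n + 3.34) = 0.39*n^3 + 1.26*n^2 + 2.73*n + 2.82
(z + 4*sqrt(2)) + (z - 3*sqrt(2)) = 2*z + sqrt(2)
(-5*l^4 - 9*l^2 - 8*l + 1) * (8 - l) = 5*l^5 - 40*l^4 + 9*l^3 - 64*l^2 - 65*l + 8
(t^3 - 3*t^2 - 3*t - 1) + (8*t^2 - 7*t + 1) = t^3 + 5*t^2 - 10*t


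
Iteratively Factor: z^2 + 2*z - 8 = (z - 2)*(z + 4)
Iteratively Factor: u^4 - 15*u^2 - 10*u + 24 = (u - 1)*(u^3 + u^2 - 14*u - 24) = (u - 1)*(u + 3)*(u^2 - 2*u - 8) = (u - 4)*(u - 1)*(u + 3)*(u + 2)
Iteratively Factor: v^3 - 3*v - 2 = (v - 2)*(v^2 + 2*v + 1) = (v - 2)*(v + 1)*(v + 1)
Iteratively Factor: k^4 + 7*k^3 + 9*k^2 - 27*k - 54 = (k - 2)*(k^3 + 9*k^2 + 27*k + 27) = (k - 2)*(k + 3)*(k^2 + 6*k + 9) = (k - 2)*(k + 3)^2*(k + 3)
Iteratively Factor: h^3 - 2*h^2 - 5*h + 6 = (h - 1)*(h^2 - h - 6) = (h - 3)*(h - 1)*(h + 2)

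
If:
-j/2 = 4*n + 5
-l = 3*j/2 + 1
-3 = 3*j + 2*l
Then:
No Solution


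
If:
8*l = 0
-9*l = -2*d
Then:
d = 0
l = 0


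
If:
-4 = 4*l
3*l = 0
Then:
No Solution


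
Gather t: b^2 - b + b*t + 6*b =b^2 + b*t + 5*b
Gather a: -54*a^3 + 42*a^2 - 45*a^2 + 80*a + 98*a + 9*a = -54*a^3 - 3*a^2 + 187*a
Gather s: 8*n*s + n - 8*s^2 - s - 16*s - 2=n - 8*s^2 + s*(8*n - 17) - 2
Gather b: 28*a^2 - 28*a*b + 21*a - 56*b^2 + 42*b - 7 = 28*a^2 + 21*a - 56*b^2 + b*(42 - 28*a) - 7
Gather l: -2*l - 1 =-2*l - 1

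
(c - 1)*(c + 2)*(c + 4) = c^3 + 5*c^2 + 2*c - 8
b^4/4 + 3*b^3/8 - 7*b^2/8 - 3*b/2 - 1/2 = (b/4 + 1/4)*(b - 2)*(b + 1/2)*(b + 2)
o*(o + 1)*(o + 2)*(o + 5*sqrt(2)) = o^4 + 3*o^3 + 5*sqrt(2)*o^3 + 2*o^2 + 15*sqrt(2)*o^2 + 10*sqrt(2)*o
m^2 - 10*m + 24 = (m - 6)*(m - 4)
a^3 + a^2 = a^2*(a + 1)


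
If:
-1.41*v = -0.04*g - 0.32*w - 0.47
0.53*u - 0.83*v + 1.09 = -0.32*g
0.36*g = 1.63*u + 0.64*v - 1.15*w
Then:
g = -0.339371263877028*w - 1.82521349274125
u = 0.545239111870196*w - 0.513663535439795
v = 0.217322801024765*w + 0.281554227156277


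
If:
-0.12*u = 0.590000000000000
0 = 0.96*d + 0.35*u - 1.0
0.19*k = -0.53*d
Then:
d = 2.83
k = -7.91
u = -4.92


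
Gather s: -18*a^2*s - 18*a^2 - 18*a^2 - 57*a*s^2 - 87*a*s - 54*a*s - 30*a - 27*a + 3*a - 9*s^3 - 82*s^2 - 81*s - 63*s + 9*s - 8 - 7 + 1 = -36*a^2 - 54*a - 9*s^3 + s^2*(-57*a - 82) + s*(-18*a^2 - 141*a - 135) - 14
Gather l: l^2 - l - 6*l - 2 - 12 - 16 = l^2 - 7*l - 30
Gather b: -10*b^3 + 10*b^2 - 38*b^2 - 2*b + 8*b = -10*b^3 - 28*b^2 + 6*b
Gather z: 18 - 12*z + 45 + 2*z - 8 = 55 - 10*z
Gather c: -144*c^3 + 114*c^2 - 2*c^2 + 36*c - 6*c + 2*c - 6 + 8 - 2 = -144*c^3 + 112*c^2 + 32*c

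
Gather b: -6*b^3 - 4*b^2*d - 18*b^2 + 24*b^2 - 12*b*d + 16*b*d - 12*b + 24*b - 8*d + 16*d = -6*b^3 + b^2*(6 - 4*d) + b*(4*d + 12) + 8*d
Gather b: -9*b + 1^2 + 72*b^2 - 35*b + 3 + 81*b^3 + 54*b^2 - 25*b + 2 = 81*b^3 + 126*b^2 - 69*b + 6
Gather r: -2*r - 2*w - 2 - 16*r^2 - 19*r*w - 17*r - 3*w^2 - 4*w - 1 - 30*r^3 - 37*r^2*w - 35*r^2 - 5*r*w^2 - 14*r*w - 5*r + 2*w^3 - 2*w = -30*r^3 + r^2*(-37*w - 51) + r*(-5*w^2 - 33*w - 24) + 2*w^3 - 3*w^2 - 8*w - 3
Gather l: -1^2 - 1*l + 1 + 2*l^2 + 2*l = 2*l^2 + l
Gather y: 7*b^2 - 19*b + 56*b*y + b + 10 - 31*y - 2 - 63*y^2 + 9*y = 7*b^2 - 18*b - 63*y^2 + y*(56*b - 22) + 8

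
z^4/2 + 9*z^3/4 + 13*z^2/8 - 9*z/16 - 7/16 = (z/2 + 1/2)*(z - 1/2)*(z + 1/2)*(z + 7/2)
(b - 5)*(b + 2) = b^2 - 3*b - 10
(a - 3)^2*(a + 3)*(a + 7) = a^4 + 4*a^3 - 30*a^2 - 36*a + 189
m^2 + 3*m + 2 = (m + 1)*(m + 2)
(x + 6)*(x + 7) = x^2 + 13*x + 42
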